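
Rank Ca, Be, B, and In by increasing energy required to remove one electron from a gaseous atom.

In < Ca < B < Be

Be is in period 2, group 2; B is in period 2, group 13; Ca is in period 4, group 2; In is in period 5, group 13.
Across a period the outer electron is held more tightly (higher IE₁); down a group it sits in a higher shell, more shielded, and comes off more easily.
Neither a single period nor a single group — weigh both effects.
Ca > In: the two effects oppose for this pair; the down-group effect wins (590 vs 558 kJ/mol).
B > Ca: both effects reinforce here, so B is clearly the higher of the two.
Be > B: this pair runs against the simple trend — see the exception note.
Note the exception: Be has a higher first ionization energy than B, contrary to the simple trend — removing B's lone 2p electron is easier than breaking Be's filled 2s².
Approximate values (kJ/mol): Be 900, B 801, Ca 590, In 558.
So from lowest to highest: In < Ca < B < Be.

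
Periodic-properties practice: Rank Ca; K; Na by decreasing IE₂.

Na > K > Ca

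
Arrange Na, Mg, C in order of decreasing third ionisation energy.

Mg > Na > C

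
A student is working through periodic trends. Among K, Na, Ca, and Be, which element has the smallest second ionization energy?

Ca

The second ionization energy removes an electron from the +1 ion. For each element: K⁺ is the bare [Ar] core; Na⁺ is the bare [Ne] core; Ca⁺ still has 1 valence electron; Be⁺ still has 1 valence electron.
Breaking into a closed-shell core is much more expensive than removing a leftover valence electron — K and Na have the largest IE_2 here.
Valence configurations: Ca⁺ [Ar]4s¹, Be⁺ [He]2s¹.
The numbers (kJ/mol): K 3052, Na 4562, Ca 1145, Be 1757.
So the second ionization energies run Ca < Be < K < Na.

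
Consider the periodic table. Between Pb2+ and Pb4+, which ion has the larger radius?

Pb2+

Both ions have Z = 82 protons, but Pb4+ has lost more electrons, so its remaining electrons feel a larger effective nuclear charge per electron and are pulled in more tightly.
Higher positive charge → smaller ion, so Pb2+ > Pb4+.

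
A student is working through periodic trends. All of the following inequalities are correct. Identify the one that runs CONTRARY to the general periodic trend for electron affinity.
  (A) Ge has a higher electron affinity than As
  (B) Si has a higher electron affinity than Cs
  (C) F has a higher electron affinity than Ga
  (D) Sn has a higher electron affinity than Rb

(A)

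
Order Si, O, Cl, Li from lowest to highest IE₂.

The second ionization energy removes an electron from the +1 ion. For each element: Si⁺ still has 3 valence electrons; O⁺ still has 5 valence electrons; Cl⁺ still has 6 valence electrons; Li⁺ is the bare [He] core.
Pulling an electron out of a noble-gas core costs far more than removing a remaining valence electron, so Li sits at the high end of IE_2.
Valence configurations: Si⁺ [Ne]3s²3p¹, O⁺ [He]2s²2p³, Cl⁺ [Ne]3s²3p⁴.
Approximate IE_2 values (kJ/mol): Si 1577, O 3388, Cl 2298, Li 7298.
Putting it together, IE_2: Si < Cl < O < Li.

Si < Cl < O < Li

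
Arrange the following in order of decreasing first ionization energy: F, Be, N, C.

F, N, C, Be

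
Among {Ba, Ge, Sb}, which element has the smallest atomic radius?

Ge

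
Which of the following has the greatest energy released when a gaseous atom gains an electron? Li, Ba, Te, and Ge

Atoms with high Z_eff and room in the valence shell (especially the halogens) have the most exothermic electron affinities.
Neither a single period nor a single group — weigh both effects.
Li > Ba: period and group pull opposite ways; the down-group shift dominates (60 vs 14 kJ/mol).
Ge > Li: the two effects oppose for this pair; the across-period effect wins (119 vs 60 kJ/mol).
Te > Ge: the two effects oppose for this pair; the across-period effect wins (190 vs 119 kJ/mol).
For reference (kJ/mol): Li 60, Ge 119, Te 190, Ba 14.
The greatest energy released when a gaseous atom gains an electron among these belongs to Te.

Te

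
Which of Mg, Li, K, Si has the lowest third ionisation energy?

Si

After 2 electrons have been removed, what remains? Mg²⁺ is the bare [Ne] core; Li²⁺ is already 1 electron into the core; K²⁺ is already 1 electron into the core; Si²⁺ still has 2 valence electrons.
Core electrons are held far more tightly than valence electrons, so K, Mg and Li top the IE_3 order.
Approximate IE_3 values (kJ/mol): Mg 7733, Li 11815, K 4420, Si 3232.
Putting it together, IE_3: Si < K < Mg < Li.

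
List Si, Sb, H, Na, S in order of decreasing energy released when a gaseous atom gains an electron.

S > Si > Sb > H > Na

H is in period 1, group 1; Na is in period 3, group 1; Si is in period 3, group 14; S is in period 3, group 16; Sb is in period 5, group 15.
EA tends to increase across a period and decrease down a group, though the pattern is less regular than for IE or radius.
Neither a single period nor a single group — weigh both effects.
H > Na: H sits above Na in group 1, so the down-group effect alone puts H higher.
Sb > H: the two effects oppose for this pair; the across-period effect wins (103 vs 73 kJ/mol).
Si > Sb: the two effects oppose for this pair; the down-group effect wins (134 vs 103 kJ/mol).
S > Si: both are in period 3; the period trend gives S the larger value.
For reference (kJ/mol): H 73, Na 53, Si 134, S 200, Sb 103.
So from highest to lowest: S > Si > Sb > H > Na.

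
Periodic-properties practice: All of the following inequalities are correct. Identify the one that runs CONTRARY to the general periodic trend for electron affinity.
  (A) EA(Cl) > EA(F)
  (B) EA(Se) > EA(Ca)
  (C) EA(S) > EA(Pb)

(A)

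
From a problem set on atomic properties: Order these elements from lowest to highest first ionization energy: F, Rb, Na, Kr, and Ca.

F is in period 2, group 17; Na is in period 3, group 1; Ca is in period 4, group 2; Kr is in period 4, group 18; Rb is in period 5, group 1.
First ionization energy rises across a period (greater Z_eff holds electrons more tightly) and falls down a group (valence electrons are farther from the nucleus).
Neither a single period nor a single group — weigh both effects.
Na > Rb: Na sits above Rb in group 1, so the down-group effect alone puts Na higher.
Ca > Na: period and group pull opposite ways; the across-period shift dominates (590 vs 496 kJ/mol).
Kr > Ca: Kr lies to the right of Ca in period 4, so the across-period effect alone puts Kr higher.
F > Kr: period and group pull opposite ways; the down-group shift dominates (1681 vs 1351 kJ/mol).
For reference (kJ/mol): F 1681, Na 496, Ca 590, Kr 1351, Rb 403.
So from lowest to highest: Rb < Na < Ca < Kr < F.

Rb < Na < Ca < Kr < F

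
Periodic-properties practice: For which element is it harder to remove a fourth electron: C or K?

C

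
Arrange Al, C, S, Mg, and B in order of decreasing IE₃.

Mg > C > B > S > Al

After 2 electrons have been removed, what remains? Al²⁺ still has 1 valence electron; C²⁺ still has 2 valence electrons; S²⁺ still has 4 valence electrons; Mg²⁺ is the bare [Ne] core; B²⁺ still has 1 valence electron.
Pulling an electron out of a noble-gas core costs far more than removing a remaining valence electron, so Mg sits at the high end of IE_3.
Valence configurations: Al²⁺ [Ne]3s¹, C²⁺ [He]2s², S²⁺ [Ne]3s²3p², B²⁺ [He]2s¹.
The numbers (kJ/mol): Al 2745, C 4620, S 3357, Mg 7733, B 3660.
Overall IE_3 order: Al < S < B < C < Mg.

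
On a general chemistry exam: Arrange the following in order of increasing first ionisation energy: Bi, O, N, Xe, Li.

Li, Bi, Xe, O, N

First ionization energy rises across a period (greater Z_eff holds electrons more tightly) and falls down a group (valence electrons are farther from the nucleus).
Here both period and group differ, so the two effects have to be weighed against each other.
Bi > Li: the two effects oppose for this pair; the across-period effect wins (703 vs 520 kJ/mol).
Xe > Bi: both effects reinforce here, so Xe is clearly the higher of the two.
O > Xe: period and group pull opposite ways; the down-group shift dominates (1314 vs 1170 kJ/mol).
N > O: this pair runs against the simple trend — see the exception note.
Note the exception: N has a higher first ionization energy than O, contrary to the simple trend — pairing an electron in O's 2p⁴ costs repulsion energy, so O ionizes more easily than half-filled N (2p³).
For reference (kJ/mol): Li 520, N 1402, O 1314, Xe 1170, Bi 703.
So from lowest to highest: Li < Bi < Xe < O < N.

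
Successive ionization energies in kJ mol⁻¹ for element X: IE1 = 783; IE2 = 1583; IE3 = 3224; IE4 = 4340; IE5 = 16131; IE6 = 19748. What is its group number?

Look for the largest jump between consecutive ionization energies: IE5/IE4 ≈ 3.7, far larger than any earlier ratio.
That jump marks the point where a core electron is being removed. So the atom has 4 valence electrons.
A main-group element with 4 valence electrons is in group 14.

Group 14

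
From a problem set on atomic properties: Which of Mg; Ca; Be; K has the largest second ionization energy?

After 1 electron has been removed, what remains? Mg⁺ still has 1 valence electron; Ca⁺ still has 1 valence electron; Be⁺ still has 1 valence electron; K⁺ is the bare [Ar] core.
Core electrons are held far more tightly than valence electrons, so K tops the IE_2 order.
Valence configurations: Mg⁺ [Ne]3s¹, Ca⁺ [Ar]4s¹, Be⁺ [He]2s¹.
Approximate IE_2 values (kJ/mol): Mg 1451, Ca 1145, Be 1757, K 3052.
Hence IE_2: Ca < Mg < Be < K.

K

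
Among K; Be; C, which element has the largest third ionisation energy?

IE_3 is the cost of taking one more electron from the +2 cation: K²⁺ is already 1 electron into the core; Be²⁺ is the bare [He] core; C²⁺ still has 2 valence electrons.
Usually core removal costs more than valence removal, but here the competition is close: a tightly held n=2 valence electron can cost more to remove than an n=3 core electron, so the actual values have to decide it.
The numbers (kJ/mol): K 4420, Be 14849, C 4620.
Overall IE_3 order: K < C < Be.

Be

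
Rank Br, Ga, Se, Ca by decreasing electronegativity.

Br > Se > Ga > Ca

Ca is in period 4, group 2; Ga is in period 4, group 13; Se is in period 4, group 16; Br is in period 4, group 17.
Smaller atoms with higher effective nuclear charge are more electronegative.
All lie in period 4, so electronegativity increases left to right.
So from highest to lowest: Br > Se > Ga > Ca.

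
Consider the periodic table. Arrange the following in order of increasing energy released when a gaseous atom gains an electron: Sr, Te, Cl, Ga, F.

Sr, Ga, Te, F, Cl

F is in period 2, group 17; Cl is in period 3, group 17; Ga is in period 4, group 13; Sr is in period 5, group 2; Te is in period 5, group 16.
Atoms with high Z_eff and room in the valence shell (especially the halogens) have the most exothermic electron affinities.
These span different periods and groups, so the two trends combine.
Ga > Sr: relative to Sr, both the across-period and down-group shifts push Ga's electron affinity up.
Te > Ga: period and group pull opposite ways; the across-period shift dominates (190 vs 29 kJ/mol).
F > Te: both effects reinforce here, so F is clearly the higher of the two.
Cl > F: this pair runs against the simple trend — see the exception note.
Note the exception: Cl has a higher electron affinity than F, contrary to the simple trend — F's small 2p subshell makes the incoming electron feel strong e⁻–e⁻ repulsion, so Cl actually releases more energy on gaining an electron.
For reference (kJ/mol): F 328, Cl 349, Ga 29, Sr 5, Te 190.
So from lowest to highest: Sr < Ga < Te < F < Cl.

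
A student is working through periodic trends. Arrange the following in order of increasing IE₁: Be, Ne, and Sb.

Be is in period 2, group 2; Ne is in period 2, group 18; Sb is in period 5, group 15.
IE₁ increases left→right with effective nuclear charge and decreases top→bottom as the valence shell moves farther out.
These span different periods and groups, so the two trends combine.
Be > Sb: the two effects oppose for this pair; the down-group effect wins (900 vs 831 kJ/mol).
Ne > Be: Ne lies to the right of Be in period 2, so the across-period effect alone puts Ne higher.
Tabulated first ionization energy (kJ/mol): Be 900, Ne 2081, Sb 831.
So from lowest to highest: Sb < Be < Ne.

Sb, Be, Ne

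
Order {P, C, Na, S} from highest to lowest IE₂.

After 1 electron has been removed, what remains? P⁺ still has 4 valence electrons; C⁺ still has 3 valence electrons; Na⁺ is the bare [Ne] core; S⁺ still has 5 valence electrons.
Core electrons are held far more tightly than valence electrons, so Na tops the IE_2 order.
Valence configurations: P⁺ [Ne]3s²3p², C⁺ [He]2s²2p¹, S⁺ [Ne]3s²3p³.
Approximate IE_2 values (kJ/mol): P 1907, C 2353, Na 4562, S 2252.
Hence IE_2: P < S < C < Na.

Na > C > S > P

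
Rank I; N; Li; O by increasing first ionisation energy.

IE₁ increases left→right with effective nuclear charge and decreases top→bottom as the valence shell moves farther out.
These span different periods and groups, so the two trends combine.
I > Li: the two effects oppose for this pair; the across-period effect wins (1008 vs 520 kJ/mol).
O > I: period and group pull opposite ways; the down-group shift dominates (1314 vs 1008 kJ/mol).
N > O: this pair runs against the simple trend — see the exception note.
Note the exception: N has a higher first ionization energy than O, contrary to the simple trend — pairing an electron in O's 2p⁴ costs repulsion energy, so O ionizes more easily than half-filled N (2p³).
For reference (kJ/mol): Li 520, N 1402, O 1314, I 1008.
So from lowest to highest: Li < I < O < N.

Li < I < O < N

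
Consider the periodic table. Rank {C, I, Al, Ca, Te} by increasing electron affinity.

Ca < Al < C < Te < I

C is in period 2, group 14; Al is in period 3, group 13; Ca is in period 4, group 2; Te is in period 5, group 16; I is in period 5, group 17.
EA tends to increase across a period and decrease down a group, though the pattern is less regular than for IE or radius.
Neither a single period nor a single group — weigh both effects.
Al > Ca: both effects reinforce here, so Al is clearly the higher of the two.
C > Al: both effects reinforce here, so C is clearly the higher of the two.
Te > C: the two effects oppose for this pair; the across-period effect wins (190 vs 122 kJ/mol).
I > Te: both are in period 5; the period trend gives I the larger value.
For reference (kJ/mol): C 122, Al 42, Ca 2, Te 190, I 295.
So from lowest to highest: Ca < Al < C < Te < I.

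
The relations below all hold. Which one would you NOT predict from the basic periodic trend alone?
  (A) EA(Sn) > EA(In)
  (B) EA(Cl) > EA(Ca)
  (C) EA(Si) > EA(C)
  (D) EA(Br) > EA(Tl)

(C)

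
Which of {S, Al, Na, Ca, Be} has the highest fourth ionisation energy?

Be

Consider each +3 ion: S³⁺ still has 3 valence electrons; Al³⁺ is the bare [Ne] core; Na³⁺ is already 2 electrons into the core; Ca³⁺ is already 1 electron into the core; Be³⁺ is already 1 electron into the core.
Breaking into a closed-shell core is much more expensive than removing a leftover valence electron — Ca, Na, Al and Be have the largest IE_4 here.
Approximate IE_4 values (kJ/mol): S 4556, Al 11577, Na 9543, Ca 6491, Be 21007.
Putting it together, IE_4: S < Ca < Na < Al < Be.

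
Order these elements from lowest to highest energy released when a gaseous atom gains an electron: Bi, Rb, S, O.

Rb < Bi < O < S

O is in period 2, group 16; S is in period 3, group 16; Rb is in period 5, group 1; Bi is in period 6, group 15.
Atoms with high Z_eff and room in the valence shell (especially the halogens) have the most exothermic electron affinities.
Here both period and group differ, so the two effects have to be weighed against each other.
Bi > Rb: period and group pull opposite ways; the across-period shift dominates (91 vs 47 kJ/mol).
O > Bi: both effects reinforce here, so O is clearly the higher of the two.
S > O: this pair runs against the simple trend — see the exception note.
Note the exception: S has a higher electron affinity than O, contrary to the simple trend — the compact 2p subshell of O repels the added electron more than S's larger 3p does.
For reference (kJ/mol): O 141, S 200, Rb 47, Bi 91.
So from lowest to highest: Rb < Bi < O < S.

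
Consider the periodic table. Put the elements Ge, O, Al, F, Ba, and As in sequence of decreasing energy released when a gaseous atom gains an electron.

F, O, Ge, As, Al, Ba

O is in period 2, group 16; F is in period 2, group 17; Al is in period 3, group 13; Ge is in period 4, group 14; As is in period 4, group 15; Ba is in period 6, group 2.
Electron affinity generally becomes more exothermic across a period toward the halogens and less exothermic down a group.
These span different periods and groups, so the two trends combine.
Al > Ba: relative to Ba, both the across-period and down-group shifts push Al's electron affinity up.
As > Al: period and group pull opposite ways; the across-period shift dominates (78 vs 42 kJ/mol).
Ge > As: this pair runs against the simple trend — see the exception note.
O > Ge: both effects reinforce here, so O is clearly the higher of the two.
F > O: F lies to the right of O in period 2, so the across-period effect alone puts F higher.
Note the exception: Ge has a higher electron affinity than As, contrary to the simple trend — adding an electron to As's half-filled 4p³ is unfavourable, so Ge (4p²) has the more exothermic EA.
Approximate values (kJ/mol): O 141, F 328, Al 42, Ge 119, As 78, Ba 14.
So from highest to lowest: F > O > Ge > As > Al > Ba.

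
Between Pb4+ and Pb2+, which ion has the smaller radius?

Pb4+

Both ions have Z = 82 protons, but Pb4+ has lost more electrons, so its remaining electrons feel a larger effective nuclear charge per electron and are pulled in more tightly.
Higher positive charge → smaller ion, so Pb2+ > Pb4+.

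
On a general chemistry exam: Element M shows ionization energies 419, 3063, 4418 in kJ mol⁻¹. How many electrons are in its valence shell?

Look for the largest jump between consecutive ionization energies: IE2/IE1 ≈ 7.3, far larger than any earlier ratio.
That jump marks the point where a core electron is being removed. So the atom has 1 valence electron.

1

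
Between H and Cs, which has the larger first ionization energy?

H

First ionization energy rises across a period (greater Z_eff holds electrons more tightly) and falls down a group (valence electrons are farther from the nucleus).
All are in group 1, so first ionization energy increases up the group.
So H has the larger first ionization energy (H > Cs).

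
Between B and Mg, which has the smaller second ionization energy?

Mg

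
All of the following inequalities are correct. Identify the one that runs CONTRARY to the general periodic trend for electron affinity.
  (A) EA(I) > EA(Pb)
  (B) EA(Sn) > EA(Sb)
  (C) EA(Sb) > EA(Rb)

The general trend: electron affinity increases across a period and decreases down a group.
(A) I (period 5, group 17) vs Pb (period 6, group 14): the stated order agrees with the simple trend.
(B) Sn (period 5, group 14) vs Sb (period 5, group 15): the stated order contradicts the simple trend.
(C) Sb (period 5, group 15) vs Rb (period 5, group 1): the stated order agrees with the simple trend.
The exception is (B): adding an electron to Sb's half-filled 5p³ is unfavourable, so Sn has the more exothermic EA.

(B)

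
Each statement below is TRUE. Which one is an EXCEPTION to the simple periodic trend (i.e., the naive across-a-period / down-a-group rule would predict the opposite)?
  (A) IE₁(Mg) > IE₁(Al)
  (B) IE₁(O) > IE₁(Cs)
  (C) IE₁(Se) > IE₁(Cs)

(A)

The general trend: IE₁ increases across a period and decreases down a group.
(A) Mg (period 3, group 2) vs Al (period 3, group 13): the stated order contradicts the simple trend.
(B) O (period 2, group 16) vs Cs (period 6, group 1): the stated order agrees with the simple trend.
(C) Se (period 4, group 16) vs Cs (period 6, group 1): the stated order agrees with the simple trend.
The exception is (A): Al's single 3p electron is easier to remove than one from Mg's filled 3s².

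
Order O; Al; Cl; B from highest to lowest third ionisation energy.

The third ionization energy removes an electron from the +2 ion. For each element: O²⁺ still has 4 valence electrons; Al²⁺ still has 1 valence electron; Cl²⁺ still has 5 valence electrons; B²⁺ still has 1 valence electron.
All are still removing valence electrons, so compare the +2 ions as you would atoms: IE_3 generally rises across a period (higher Z_eff) and falls down a group (larger shell), subject to the usual subshell exceptions.
Valence configurations: O²⁺ [He]2s²2p², Al²⁺ [Ne]3s¹, Cl²⁺ [Ne]3s²3p³, B²⁺ [He]2s¹.
Tabulated IE_3 (kJ/mol): O 5300, Al 2745, Cl 3822, B 3660.
Overall IE_3 order: Al < B < Cl < O.

O > Cl > B > Al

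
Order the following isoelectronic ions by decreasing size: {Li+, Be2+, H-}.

All of these have 2 electrons, so size is governed by nuclear charge alone: the more protons, the stronger the pull on the same electron cloud, and the smaller the ion.
Nuclear charges: Be2+ (Z=4), Li+ (Z=3), H- (Z=1).
Largest to smallest: H- > Li+ > Be2+.

H- > Li+ > Be2+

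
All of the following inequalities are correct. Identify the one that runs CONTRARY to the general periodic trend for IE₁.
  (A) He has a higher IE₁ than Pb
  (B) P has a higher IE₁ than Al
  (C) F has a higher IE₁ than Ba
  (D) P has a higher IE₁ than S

(D)

The general trend: IE₁ increases across a period and decreases down a group.
(A) He (period 1, group 18) vs Pb (period 6, group 14): the stated order agrees with the simple trend.
(B) P (period 3, group 15) vs Al (period 3, group 13): the stated order agrees with the simple trend.
(C) F (period 2, group 17) vs Ba (period 6, group 2): the stated order agrees with the simple trend.
(D) P (period 3, group 15) vs S (period 3, group 16): the stated order contradicts the simple trend.
The exception is (D): S (3p⁴) ionizes more easily than half-filled P (3p³) because the paired 3p electron in S is pushed out by e⁻–e⁻ repulsion.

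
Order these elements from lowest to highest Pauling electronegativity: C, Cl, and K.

K, C, Cl

C is in period 2, group 14; Cl is in period 3, group 17; K is in period 4, group 1.
Electronegativity increases across a period and decreases down a group, tracking effective nuclear charge and atomic size.
Here both period and group differ, so the two effects have to be weighed against each other.
C > K: both effects reinforce here, so C is clearly the higher of the two.
Cl > C: the two effects oppose for this pair; the across-period effect wins (3.16 vs 2.55).
For reference (Pauling): C 2.55, Cl 3.16, K 0.82.
So from lowest to highest: K < C < Cl.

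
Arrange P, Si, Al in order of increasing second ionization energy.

IE_2 is the cost of taking one more electron from the +1 cation: P⁺ still has 4 valence electrons; Si⁺ still has 3 valence electrons; Al⁺ still has 2 valence electrons.
All are still removing valence electrons, so compare the +1 ions as you would atoms: IE_2 generally rises across a period (higher Z_eff) and falls down a group (larger shell), subject to the usual subshell exceptions.
Valence configurations: P⁺ [Ne]3s²3p², Si⁺ [Ne]3s²3p¹, Al⁺ [Ne]3s².
Si⁺ loses a lone 3p electron whereas Al⁺ must break into a filled 3s² pair, so IE_2(Al) > IE_2(Si) even though Si has the higher nuclear charge.
Tabulated IE_2 (kJ/mol): P 1907, Si 1577, Al 1817.
So the second ionization energies run Si < Al < P.

Si < Al < P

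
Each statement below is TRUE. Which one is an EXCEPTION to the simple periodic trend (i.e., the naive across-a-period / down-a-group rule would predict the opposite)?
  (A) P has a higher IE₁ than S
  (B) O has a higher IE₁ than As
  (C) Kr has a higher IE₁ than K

The general trend: IE₁ increases across a period and decreases down a group.
(A) P (period 3, group 15) vs S (period 3, group 16): the stated order contradicts the simple trend.
(B) O (period 2, group 16) vs As (period 4, group 15): the stated order agrees with the simple trend.
(C) Kr (period 4, group 18) vs K (period 4, group 1): the stated order agrees with the simple trend.
The exception is (A): S (3p⁴) ionizes more easily than half-filled P (3p³) because the paired 3p electron in S is pushed out by e⁻–e⁻ repulsion.

(A)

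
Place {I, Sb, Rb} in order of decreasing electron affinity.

I > Sb > Rb

Rb is in period 5, group 1; Sb is in period 5, group 15; I is in period 5, group 17.
Electron affinity generally becomes more exothermic across a period toward the halogens and less exothermic down a group.
All lie in period 5, so electron affinity increases left to right.
So from highest to lowest: I > Sb > Rb.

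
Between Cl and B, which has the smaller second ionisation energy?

Consider each +1 ion: Cl⁺ still has 6 valence electrons; B⁺ still has 2 valence electrons.
All are still removing valence electrons, so compare the +1 ions as you would atoms: IE_2 generally rises across a period (higher Z_eff) and falls down a group (larger shell), subject to the usual subshell exceptions.
Valence configurations: Cl⁺ [Ne]3s²3p⁴, B⁺ [He]2s².
Approximate IE_2 values (kJ/mol): Cl 2298, B 2427.
Hence IE_2: Cl < B.

Cl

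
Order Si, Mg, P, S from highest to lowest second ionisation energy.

S, P, Si, Mg

The second ionization energy removes an electron from the +1 ion. For each element: Si⁺ still has 3 valence electrons; Mg⁺ still has 1 valence electron; P⁺ still has 4 valence electrons; S⁺ still has 5 valence electrons.
All are still removing valence electrons, so compare the +1 ions as you would atoms: IE_2 generally rises across a period (higher Z_eff) and falls down a group (larger shell), subject to the usual subshell exceptions.
Valence configurations: Si⁺ [Ne]3s²3p¹, Mg⁺ [Ne]3s¹, P⁺ [Ne]3s²3p², S⁺ [Ne]3s²3p³.
The numbers (kJ/mol): Si 1577, Mg 1451, P 1907, S 2252.
Hence IE_2: Mg < Si < P < S.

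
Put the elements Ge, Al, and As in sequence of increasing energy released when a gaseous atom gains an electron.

Al < As < Ge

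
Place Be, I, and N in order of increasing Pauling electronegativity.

Be < I < N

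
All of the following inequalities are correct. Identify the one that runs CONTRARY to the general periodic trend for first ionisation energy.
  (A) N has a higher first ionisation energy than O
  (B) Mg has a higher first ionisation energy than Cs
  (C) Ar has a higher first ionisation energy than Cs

The general trend: first ionisation energy increases across a period and decreases down a group.
(A) N (period 2, group 15) vs O (period 2, group 16): the stated order contradicts the simple trend.
(B) Mg (period 3, group 2) vs Cs (period 6, group 1): the stated order agrees with the simple trend.
(C) Ar (period 3, group 18) vs Cs (period 6, group 1): the stated order agrees with the simple trend.
The exception is (A): pairing an electron in O's 2p⁴ costs repulsion energy, so O ionizes more easily than half-filled N (2p³).

(A)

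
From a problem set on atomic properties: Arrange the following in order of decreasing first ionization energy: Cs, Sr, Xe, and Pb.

Xe > Pb > Sr > Cs

Sr is in period 5, group 2; Xe is in period 5, group 18; Cs is in period 6, group 1; Pb is in period 6, group 14.
Across a period the outer electron is held more tightly (higher IE₁); down a group it sits in a higher shell, more shielded, and comes off more easily.
Neither a single period nor a single group — weigh both effects.
Sr > Cs: relative to Cs, both the across-period and down-group shifts push Sr's first ionization energy up.
Pb > Sr: period and group pull opposite ways; the across-period shift dominates (716 vs 550 kJ/mol).
Xe > Pb: both effects reinforce here, so Xe is clearly the higher of the two.
For reference (kJ/mol): Sr 550, Xe 1170, Cs 376, Pb 716.
So from highest to lowest: Xe > Pb > Sr > Cs.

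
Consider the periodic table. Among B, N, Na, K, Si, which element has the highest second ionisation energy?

Na

The second ionization energy removes an electron from the +1 ion. For each element: B⁺ still has 2 valence electrons; N⁺ still has 4 valence electrons; Na⁺ is the bare [Ne] core; K⁺ is the bare [Ar] core; Si⁺ still has 3 valence electrons.
Core electrons are held far more tightly than valence electrons, so K and Na top the IE_2 order.
Valence configurations: B⁺ [He]2s², N⁺ [He]2s²2p², Si⁺ [Ne]3s²3p¹.
Tabulated IE_2 (kJ/mol): B 2427, N 2856, Na 4562, K 3052, Si 1577.
Overall IE_2 order: Si < B < N < K < Na.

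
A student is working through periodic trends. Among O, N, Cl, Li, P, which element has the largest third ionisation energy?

Li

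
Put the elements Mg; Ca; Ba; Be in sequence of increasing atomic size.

Be is in period 2, group 2; Mg is in period 3, group 2; Ca is in period 4, group 2; Ba is in period 6, group 2.
Across a period the added protons contract the valence shell; down a group each new principal shell makes the atom larger.
All are in group 2, so atomic radius increases down the group.
So from smallest to largest: Be < Mg < Ca < Ba.

Be < Mg < Ca < Ba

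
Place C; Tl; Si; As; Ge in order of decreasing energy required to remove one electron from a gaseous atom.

C > As > Si > Ge > Tl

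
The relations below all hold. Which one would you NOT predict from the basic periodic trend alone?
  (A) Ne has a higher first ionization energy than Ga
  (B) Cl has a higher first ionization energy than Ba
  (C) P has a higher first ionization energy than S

The general trend: first ionization energy increases across a period and decreases down a group.
(A) Ne (period 2, group 18) vs Ga (period 4, group 13): the stated order agrees with the simple trend.
(B) Cl (period 3, group 17) vs Ba (period 6, group 2): the stated order agrees with the simple trend.
(C) P (period 3, group 15) vs S (period 3, group 16): the stated order contradicts the simple trend.
The exception is (C): S (3p⁴) ionizes more easily than half-filled P (3p³) because the paired 3p electron in S is pushed out by e⁻–e⁻ repulsion.

(C)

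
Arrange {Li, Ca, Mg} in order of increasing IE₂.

IE_2 is the cost of taking one more electron from the +1 cation: Li⁺ is the bare [He] core; Ca⁺ still has 1 valence electron; Mg⁺ still has 1 valence electron.
Pulling an electron out of a noble-gas core costs far more than removing a remaining valence electron, so Li sits at the high end of IE_2.
Valence configurations: Ca⁺ [Ar]4s¹, Mg⁺ [Ne]3s¹.
Approximate IE_2 values (kJ/mol): Li 7298, Ca 1145, Mg 1451.
Hence IE_2: Ca < Mg < Li.

Ca < Mg < Li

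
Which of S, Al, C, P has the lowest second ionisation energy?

Al

IE_2 is the cost of taking one more electron from the +1 cation: S⁺ still has 5 valence electrons; Al⁺ still has 2 valence electrons; C⁺ still has 3 valence electrons; P⁺ still has 4 valence electrons.
All are still removing valence electrons, so compare the +1 ions as you would atoms: IE_2 generally rises across a period (higher Z_eff) and falls down a group (larger shell), subject to the usual subshell exceptions.
Valence configurations: S⁺ [Ne]3s²3p³, Al⁺ [Ne]3s², C⁺ [He]2s²2p¹, P⁺ [Ne]3s²3p².
Approximate IE_2 values (kJ/mol): S 2252, Al 1817, C 2353, P 1907.
Putting it together, IE_2: Al < P < S < C.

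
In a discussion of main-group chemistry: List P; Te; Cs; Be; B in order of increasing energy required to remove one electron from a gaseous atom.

Be is in period 2, group 2; B is in period 2, group 13; P is in period 3, group 15; Te is in period 5, group 16; Cs is in period 6, group 1.
Across a period the outer electron is held more tightly (higher IE₁); down a group it sits in a higher shell, more shielded, and comes off more easily.
Here both period and group differ, so the two effects have to be weighed against each other.
B > Cs: both effects reinforce here, so B is clearly the higher of the two.
Te > B: the two effects oppose for this pair; the across-period effect wins (869 vs 801 kJ/mol).
Be > Te: the two effects oppose for this pair; the down-group effect wins (900 vs 869 kJ/mol).
P > Be: period and group pull opposite ways; the across-period shift dominates (1012 vs 900 kJ/mol).
Note the exception: Be has a higher first ionization energy than B, contrary to the simple trend — removing B's lone 2p electron is easier than breaking Be's filled 2s².
Approximate values (kJ/mol): Be 900, B 801, P 1012, Te 869, Cs 376.
So from lowest to highest: Cs < B < Te < Be < P.

Cs < B < Te < Be < P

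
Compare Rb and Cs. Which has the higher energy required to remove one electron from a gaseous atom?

Rb

First ionization energy rises across a period (greater Z_eff holds electrons more tightly) and falls down a group (valence electrons are farther from the nucleus).
All are in group 1, so first ionization energy increases up the group.
So Rb has the higher energy required to remove one electron from a gaseous atom (Rb > Cs).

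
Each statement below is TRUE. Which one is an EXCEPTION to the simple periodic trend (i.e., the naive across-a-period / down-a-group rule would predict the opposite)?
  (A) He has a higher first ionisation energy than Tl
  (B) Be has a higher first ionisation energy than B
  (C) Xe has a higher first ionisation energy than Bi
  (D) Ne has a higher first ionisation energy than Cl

(B)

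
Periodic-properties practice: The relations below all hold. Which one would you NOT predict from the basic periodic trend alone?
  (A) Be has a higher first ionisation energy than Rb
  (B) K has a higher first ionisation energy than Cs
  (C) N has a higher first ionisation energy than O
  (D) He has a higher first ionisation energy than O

(C)

The general trend: first ionisation energy increases across a period and decreases down a group.
(A) Be (period 2, group 2) vs Rb (period 5, group 1): the stated order agrees with the simple trend.
(B) K (period 4, group 1) vs Cs (period 6, group 1): the stated order agrees with the simple trend.
(C) N (period 2, group 15) vs O (period 2, group 16): the stated order contradicts the simple trend.
(D) He (period 1, group 18) vs O (period 2, group 16): the stated order agrees with the simple trend.
The exception is (C): pairing an electron in O's 2p⁴ costs repulsion energy, so O ionizes more easily than half-filled N (2p³).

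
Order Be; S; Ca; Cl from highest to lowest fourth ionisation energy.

Consider each +3 ion: Be³⁺ is already 1 electron into the core; S³⁺ still has 3 valence electrons; Ca³⁺ is already 1 electron into the core; Cl³⁺ still has 4 valence electrons.
Breaking into a closed-shell core is much more expensive than removing a leftover valence electron — Ca and Be have the largest IE_4 here.
Valence configurations: S³⁺ [Ne]3s²3p¹, Cl³⁺ [Ne]3s²3p².
Approximate IE_4 values (kJ/mol): Be 21007, S 4556, Ca 6491, Cl 5159.
Hence IE_4: S < Cl < Ca < Be.

Be > Ca > Cl > S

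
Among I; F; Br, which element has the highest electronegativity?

F

Smaller atoms with higher effective nuclear charge are more electronegative.
All are in group 17, so electronegativity increases up the group.
The highest electronegativity among these belongs to F.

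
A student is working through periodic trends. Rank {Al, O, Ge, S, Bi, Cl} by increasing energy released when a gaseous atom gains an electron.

Al < Bi < Ge < O < S < Cl

O is in period 2, group 16; Al is in period 3, group 13; S is in period 3, group 16; Cl is in period 3, group 17; Ge is in period 4, group 14; Bi is in period 6, group 15.
Electron affinity generally becomes more exothermic across a period toward the halogens and less exothermic down a group.
These span different periods and groups, so the two trends combine.
Bi > Al: the two effects oppose for this pair; the across-period effect wins (91 vs 42 kJ/mol).
Ge > Bi: the two effects oppose for this pair; the down-group effect wins (119 vs 91 kJ/mol).
O > Ge: both effects reinforce here, so O is clearly the higher of the two.
S > O: this pair runs against the simple trend — see the exception note.
Cl > S: both are in period 3; the period trend gives Cl the larger value.
Note the exception: S has a higher electron affinity than O, contrary to the simple trend — the compact 2p subshell of O repels the added electron more than S's larger 3p does.
Tabulated electron affinity (kJ/mol): O 141, Al 42, S 200, Cl 349, Ge 119, Bi 91.
So from lowest to highest: Al < Bi < Ge < O < S < Cl.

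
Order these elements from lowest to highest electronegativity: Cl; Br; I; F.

F is in period 2, group 17; Cl is in period 3, group 17; Br is in period 4, group 17; I is in period 5, group 17.
Electronegativity increases across a period and decreases down a group, tracking effective nuclear charge and atomic size.
All are in group 17, so electronegativity increases up the group.
So from lowest to highest: I < Br < Cl < F.

I < Br < Cl < F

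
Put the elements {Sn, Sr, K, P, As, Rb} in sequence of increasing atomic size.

P < As < Sn < Sr < K < Rb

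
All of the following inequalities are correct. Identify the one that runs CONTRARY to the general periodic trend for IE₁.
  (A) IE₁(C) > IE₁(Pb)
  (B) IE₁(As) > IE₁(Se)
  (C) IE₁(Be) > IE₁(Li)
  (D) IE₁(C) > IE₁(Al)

The general trend: IE₁ increases across a period and decreases down a group.
(A) C (period 2, group 14) vs Pb (period 6, group 14): the stated order agrees with the simple trend.
(B) As (period 4, group 15) vs Se (period 4, group 16): the stated order contradicts the simple trend.
(C) Be (period 2, group 2) vs Li (period 2, group 1): the stated order agrees with the simple trend.
(D) C (period 2, group 14) vs Al (period 3, group 13): the stated order agrees with the simple trend.
The exception is (B): Se (4p⁴) ionizes more easily than half-filled As (4p³).

(B)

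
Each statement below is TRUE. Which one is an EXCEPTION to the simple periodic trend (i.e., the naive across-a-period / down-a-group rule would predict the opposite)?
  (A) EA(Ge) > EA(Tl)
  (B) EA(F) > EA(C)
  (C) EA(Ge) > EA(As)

(C)

The general trend: electron affinity increases across a period and decreases down a group.
(A) Ge (period 4, group 14) vs Tl (period 6, group 13): the stated order agrees with the simple trend.
(B) F (period 2, group 17) vs C (period 2, group 14): the stated order agrees with the simple trend.
(C) Ge (period 4, group 14) vs As (period 4, group 15): the stated order contradicts the simple trend.
The exception is (C): adding an electron to As's half-filled 4p³ is unfavourable, so Ge (4p²) has the more exothermic EA.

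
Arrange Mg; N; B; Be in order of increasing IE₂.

Mg, Be, B, N

The second ionization energy removes an electron from the +1 ion. For each element: Mg⁺ still has 1 valence electron; N⁺ still has 4 valence electrons; B⁺ still has 2 valence electrons; Be⁺ still has 1 valence electron.
All are still removing valence electrons, so compare the +1 ions as you would atoms: IE_2 generally rises across a period (higher Z_eff) and falls down a group (larger shell), subject to the usual subshell exceptions.
Valence configurations: Mg⁺ [Ne]3s¹, N⁺ [He]2s²2p², B⁺ [He]2s², Be⁺ [He]2s¹.
Tabulated IE_2 (kJ/mol): Mg 1451, N 2856, B 2427, Be 1757.
Hence IE_2: Mg < Be < B < N.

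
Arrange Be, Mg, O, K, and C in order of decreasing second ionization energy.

The second ionization energy removes an electron from the +1 ion. For each element: Be⁺ still has 1 valence electron; Mg⁺ still has 1 valence electron; O⁺ still has 5 valence electrons; K⁺ is the bare [Ar] core; C⁺ still has 3 valence electrons.
Usually core removal costs more than valence removal, but here the competition is close: a tightly held n=2 valence electron can cost more to remove than an n=3 core electron, so the actual values have to decide it.
Valence configurations: Be⁺ [He]2s¹, Mg⁺ [Ne]3s¹, O⁺ [He]2s²2p³, C⁺ [He]2s²2p¹.
Approximate IE_2 values (kJ/mol): Be 1757, Mg 1451, O 3388, K 3052, C 2353.
Hence IE_2: Mg < Be < C < K < O.

O, K, C, Be, Mg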